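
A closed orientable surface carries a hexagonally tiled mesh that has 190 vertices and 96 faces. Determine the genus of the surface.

Every face is a hexagon, so 2E = 6·96 = 576, giving E = 288.
χ = V − E + F = 190 − 288 + 96 = -2.
For a closed orientable surface χ = 2 − 2g, so g = (2 − (-2))/2 = 2.

2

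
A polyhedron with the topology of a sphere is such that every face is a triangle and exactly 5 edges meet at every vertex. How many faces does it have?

Each face has 3 edges and each edge borders two faces, so 2E = 3F.
Each vertex has degree 5, so 5V = 2E and hence V = 3F/5.
Euler: V − E + F = 2 ⇒ (3F/5) − (3F/2) + F = 2.
Multiply by 10: (6 − 15 + 10)F = 20, i.e. 1F = 20.
So F = 20, E = 3·20/2 = 30, V = 3·20/5 = 12.

20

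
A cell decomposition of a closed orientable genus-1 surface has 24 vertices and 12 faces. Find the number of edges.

36

For a closed orientable surface of genus 1, χ = 2 − 2·1 = 0.
E = V + F − (0) = 24 + 12 − (0) = 36.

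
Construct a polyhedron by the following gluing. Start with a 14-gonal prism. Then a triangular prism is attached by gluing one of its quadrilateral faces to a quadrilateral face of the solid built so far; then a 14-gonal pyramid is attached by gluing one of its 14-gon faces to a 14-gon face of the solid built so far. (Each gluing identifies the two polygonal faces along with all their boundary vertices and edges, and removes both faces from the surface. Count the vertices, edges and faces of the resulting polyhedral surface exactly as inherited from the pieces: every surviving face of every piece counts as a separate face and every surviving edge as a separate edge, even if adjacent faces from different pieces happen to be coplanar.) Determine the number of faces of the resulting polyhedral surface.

32

A 14-gonal prism: V=28, E=42, F=16.
Attach a triangular prism (V=6, E=9, F=5) along a 4-gon: merge 4 vertices and 4 edges, delete both glued faces → V=30, E=47, F=19.
Attach a 14-gonal pyramid (V=15, E=28, F=15) along a 14-gon: merge 14 vertices and 14 edges, delete both glued faces → V=31, E=61, F=32.
Check: V − E + F = 31 − 61 + 32 = 2.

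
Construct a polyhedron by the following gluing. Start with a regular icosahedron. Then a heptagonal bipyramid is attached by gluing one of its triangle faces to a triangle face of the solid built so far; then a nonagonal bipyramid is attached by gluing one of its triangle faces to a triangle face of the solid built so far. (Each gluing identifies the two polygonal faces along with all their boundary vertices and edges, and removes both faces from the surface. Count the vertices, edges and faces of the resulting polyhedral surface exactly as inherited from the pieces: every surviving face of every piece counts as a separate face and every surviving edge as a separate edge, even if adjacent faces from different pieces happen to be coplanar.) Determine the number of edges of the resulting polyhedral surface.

A regular icosahedron: V=12, E=30, F=20.
Attach a heptagonal bipyramid (V=9, E=21, F=14) along a 3-gon: merge 3 vertices and 3 edges, delete both glued faces → V=18, E=48, F=32.
Attach a nonagonal bipyramid (V=11, E=27, F=18) along a 3-gon: merge 3 vertices and 3 edges, delete both glued faces → V=26, E=72, F=48.
Check: V − E + F = 26 − 72 + 48 = 2.

72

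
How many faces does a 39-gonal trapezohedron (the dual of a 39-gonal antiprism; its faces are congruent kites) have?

78

The n-trapezohedron (dual of the n-antiprism) has V = 2·39 + 2 = 80, E = 4·39 = 156, F = 2·39 = 78.
Check: V − E + F = 80 − 156 + 78 = 2.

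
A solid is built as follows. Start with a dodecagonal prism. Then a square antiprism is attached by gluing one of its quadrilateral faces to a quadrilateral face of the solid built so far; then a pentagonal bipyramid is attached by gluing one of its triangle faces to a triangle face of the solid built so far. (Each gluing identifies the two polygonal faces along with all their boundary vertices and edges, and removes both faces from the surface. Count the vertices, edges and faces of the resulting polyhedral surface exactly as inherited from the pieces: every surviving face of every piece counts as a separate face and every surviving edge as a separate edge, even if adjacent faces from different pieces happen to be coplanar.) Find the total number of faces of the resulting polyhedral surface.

30

A dodecagonal prism: V=24, E=36, F=14.
Attach a square antiprism (V=8, E=16, F=10) along a 4-gon: merge 4 vertices and 4 edges, delete both glued faces → V=28, E=48, F=22.
Attach a pentagonal bipyramid (V=7, E=15, F=10) along a 3-gon: merge 3 vertices and 3 edges, delete both glued faces → V=32, E=60, F=30.
Check: V − E + F = 32 − 60 + 30 = 2.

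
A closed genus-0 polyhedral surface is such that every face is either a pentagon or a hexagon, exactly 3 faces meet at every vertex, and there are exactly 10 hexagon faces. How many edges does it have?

Let x be the number of pentagons; then F = 10 + x.
Edge–face incidences: 2E = 6·10 + 5·x = 60 + 5x.
Every vertex has degree 3, so 3V = 2E.
Euler: V − E + F = 2 ⇒ (2E)/3 − E + (10 + x) = 2.
Multiply by 6: 2·(2E) − 3·(2E) + 6·(10 + x) = 12, i.e. 60 + 6x − (60 + 5x) = 12.
Collecting terms: x = 12.
Then 2E = 60 + 5·12 = 120, so E = 60, V = 2E/3 = 40, F = 10 + 12 = 22.

60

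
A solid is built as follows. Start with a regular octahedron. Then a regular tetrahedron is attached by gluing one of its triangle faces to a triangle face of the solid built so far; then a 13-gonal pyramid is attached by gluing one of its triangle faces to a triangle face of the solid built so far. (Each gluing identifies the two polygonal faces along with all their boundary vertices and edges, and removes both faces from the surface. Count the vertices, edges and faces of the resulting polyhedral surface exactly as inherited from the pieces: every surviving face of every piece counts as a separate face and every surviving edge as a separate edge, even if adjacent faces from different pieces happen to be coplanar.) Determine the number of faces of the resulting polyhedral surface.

A regular octahedron: V=6, E=12, F=8.
Attach a regular tetrahedron (V=4, E=6, F=4) along a 3-gon: merge 3 vertices and 3 edges, delete both glued faces → V=7, E=15, F=10.
Attach a 13-gonal pyramid (V=14, E=26, F=14) along a 3-gon: merge 3 vertices and 3 edges, delete both glued faces → V=18, E=38, F=22.
Check: V − E + F = 18 − 38 + 22 = 2.

22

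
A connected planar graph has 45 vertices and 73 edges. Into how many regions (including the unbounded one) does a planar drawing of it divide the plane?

30

Euler's formula for a connected plane graph: V − E + F = 2, so F = 2 − 45 + 73 = 30.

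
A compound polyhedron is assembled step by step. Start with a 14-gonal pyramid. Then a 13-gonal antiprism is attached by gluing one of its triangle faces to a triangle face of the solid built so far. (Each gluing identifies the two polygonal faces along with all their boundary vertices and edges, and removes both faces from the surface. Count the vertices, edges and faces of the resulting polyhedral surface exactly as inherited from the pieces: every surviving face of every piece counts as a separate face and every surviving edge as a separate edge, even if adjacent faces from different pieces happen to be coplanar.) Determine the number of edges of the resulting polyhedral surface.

77

A 14-gonal pyramid: V=15, E=28, F=15.
Attach a 13-gonal antiprism (V=26, E=52, F=28) along a 3-gon: merge 3 vertices and 3 edges, delete both glued faces → V=38, E=77, F=41.
Check: V − E + F = 38 − 77 + 41 = 2.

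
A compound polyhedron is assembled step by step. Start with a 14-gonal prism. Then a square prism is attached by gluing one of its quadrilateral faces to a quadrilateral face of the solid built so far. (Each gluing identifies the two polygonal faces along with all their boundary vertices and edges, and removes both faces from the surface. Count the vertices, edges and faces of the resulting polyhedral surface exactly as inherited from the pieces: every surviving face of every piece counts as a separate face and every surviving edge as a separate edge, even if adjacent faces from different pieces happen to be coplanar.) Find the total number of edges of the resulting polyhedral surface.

50

A 14-gonal prism: V=28, E=42, F=16.
Attach a square prism (V=8, E=12, F=6) along a 4-gon: merge 4 vertices and 4 edges, delete both glued faces → V=32, E=50, F=20.
Check: V − E + F = 32 − 50 + 20 = 2.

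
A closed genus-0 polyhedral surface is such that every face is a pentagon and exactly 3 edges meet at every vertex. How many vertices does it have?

20

Each face has 5 edges and each edge borders two faces, so 2E = 5F.
Each vertex has degree 3, so 3V = 2E and hence V = 5F/3.
Euler: V − E + F = 2 ⇒ (5F/3) − (5F/2) + F = 2.
Multiply by 6: (10 − 15 + 6)F = 12, i.e. 1F = 12.
So F = 12, E = 5·12/2 = 30, V = 5·12/3 = 20.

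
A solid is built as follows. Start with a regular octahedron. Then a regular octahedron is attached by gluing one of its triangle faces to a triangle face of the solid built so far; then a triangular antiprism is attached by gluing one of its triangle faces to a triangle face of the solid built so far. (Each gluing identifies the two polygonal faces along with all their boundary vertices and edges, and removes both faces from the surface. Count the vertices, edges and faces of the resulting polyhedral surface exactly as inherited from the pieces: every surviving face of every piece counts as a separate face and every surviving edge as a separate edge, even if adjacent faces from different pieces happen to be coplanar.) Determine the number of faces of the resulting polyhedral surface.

20

A regular octahedron: V=6, E=12, F=8.
Attach a regular octahedron (V=6, E=12, F=8) along a 3-gon: merge 3 vertices and 3 edges, delete both glued faces → V=9, E=21, F=14.
Attach a triangular antiprism (V=6, E=12, F=8) along a 3-gon: merge 3 vertices and 3 edges, delete both glued faces → V=12, E=30, F=20.
Check: V − E + F = 12 − 30 + 20 = 2.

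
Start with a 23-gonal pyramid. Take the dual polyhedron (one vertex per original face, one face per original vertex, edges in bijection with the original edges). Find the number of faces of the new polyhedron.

24

The base solid has V = 24, E = 46, F = 24.
The dual swaps V and F and preserves E: V′ = F = 24, E′ = E = 46, F′ = V = 24.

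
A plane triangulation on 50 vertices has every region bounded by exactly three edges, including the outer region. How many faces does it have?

In a plane triangulation 3F = 2E and V − E + F = 2, so F = 2V − 4 = 2·50 − 4 = 96.

96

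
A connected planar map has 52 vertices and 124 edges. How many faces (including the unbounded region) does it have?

74

Euler's formula for a connected plane graph: V − E + F = 2, so F = 2 − 52 + 124 = 74.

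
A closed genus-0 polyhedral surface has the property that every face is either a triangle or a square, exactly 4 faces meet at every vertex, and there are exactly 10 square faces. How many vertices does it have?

Let x be the number of triangles; then F = 10 + x.
Edge–face incidences: 2E = 4·10 + 3·x = 40 + 3x.
Every vertex has degree 4, so 4V = 2E.
Euler: V − E + F = 2 ⇒ (2E)/4 − E + (10 + x) = 2.
Multiply by 8: 2·(2E) − 4·(2E) + 8·(10 + x) = 16, i.e. 80 + 8x − 2·(40 + 3x) = 16.
Collecting terms: 2x = 16, so x = 8.
Then 2E = 40 + 3·8 = 64, so E = 32, V = 2E/4 = 16, F = 10 + 8 = 18.

16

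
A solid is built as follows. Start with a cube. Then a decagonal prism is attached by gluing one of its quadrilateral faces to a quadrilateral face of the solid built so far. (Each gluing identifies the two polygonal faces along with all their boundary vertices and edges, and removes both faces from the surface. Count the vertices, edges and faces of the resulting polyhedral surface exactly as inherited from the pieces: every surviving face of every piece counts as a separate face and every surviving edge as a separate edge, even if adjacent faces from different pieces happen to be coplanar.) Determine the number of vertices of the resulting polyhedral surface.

24

A cube: V=8, E=12, F=6.
Attach a decagonal prism (V=20, E=30, F=12) along a 4-gon: merge 4 vertices and 4 edges, delete both glued faces → V=24, E=38, F=16.
Check: V − E + F = 24 − 38 + 16 = 2.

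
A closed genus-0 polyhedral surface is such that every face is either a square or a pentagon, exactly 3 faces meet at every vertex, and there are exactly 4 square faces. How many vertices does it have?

Let x be the number of pentagons; then F = 4 + x.
Edge–face incidences: 2E = 4·4 + 5·x = 16 + 5x.
Every vertex has degree 3, so 3V = 2E.
Euler: V − E + F = 2 ⇒ (2E)/3 − E + (4 + x) = 2.
Multiply by 6: 2·(2E) − 3·(2E) + 6·(4 + x) = 12, i.e. 24 + 6x − (16 + 5x) = 12.
Collecting terms: x + 8 = 12, so x = 4.
Then 2E = 16 + 5·4 = 36, so E = 18, V = 2E/3 = 12, F = 4 + 4 = 8.

12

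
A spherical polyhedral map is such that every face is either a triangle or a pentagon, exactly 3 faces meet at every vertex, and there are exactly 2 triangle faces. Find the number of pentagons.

6

Let x be the number of pentagons; then F = 2 + x.
Edge–face incidences: 2E = 3·2 + 5·x = 6 + 5x.
Every vertex has degree 3, so 3V = 2E.
Euler: V − E + F = 2 ⇒ (2E)/3 − E + (2 + x) = 2.
Multiply by 6: 2·(2E) − 3·(2E) + 6·(2 + x) = 12, i.e. 12 + 6x − (6 + 5x) = 12.
Collecting terms: x + 6 = 12, so x = 6.
Then 2E = 6 + 5·6 = 36, so E = 18, V = 2E/3 = 12, F = 2 + 6 = 8.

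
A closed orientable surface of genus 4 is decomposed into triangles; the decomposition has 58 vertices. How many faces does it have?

χ = 2 − 2·4 = -6, and every face is a triangle so 3F = 2E.
V − E + F = -6 with E = 3F/2 gives 58 − (3/2 − 1)·F = -6, so F = 128 and E = 192.

128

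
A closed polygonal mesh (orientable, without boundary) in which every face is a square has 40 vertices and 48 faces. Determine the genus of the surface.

5

Every face is a square, so 2E = 4·48 = 192, giving E = 96.
χ = V − E + F = 40 − 96 + 48 = -8.
For a closed orientable surface χ = 2 − 2g, so g = (2 − (-8))/2 = 5.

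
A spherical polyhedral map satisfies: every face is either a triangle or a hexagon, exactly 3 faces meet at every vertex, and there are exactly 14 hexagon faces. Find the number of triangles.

Let x be the number of triangles; then F = 14 + x.
Edge–face incidences: 2E = 6·14 + 3·x = 84 + 3x.
Every vertex has degree 3, so 3V = 2E.
Euler: V − E + F = 2 ⇒ (2E)/3 − E + (14 + x) = 2.
Multiply by 6: 2·(2E) − 3·(2E) + 6·(14 + x) = 12, i.e. 84 + 6x − (84 + 3x) = 12.
Collecting terms: 3x = 12, so x = 4.
Then 2E = 84 + 3·4 = 96, so E = 48, V = 2E/3 = 32, F = 14 + 4 = 18.

4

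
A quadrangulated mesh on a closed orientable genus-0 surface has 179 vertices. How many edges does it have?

354

χ = 2 − 2·0 = 2, and every face is a square so 4F = 2E.
V − E + F = 2 with E = 4F/2 gives 179 − (4/2 − 1)·F = 2, so F = 177 and E = 354.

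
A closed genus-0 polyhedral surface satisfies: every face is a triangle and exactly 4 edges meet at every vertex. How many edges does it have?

12

Each face has 3 edges and each edge borders two faces, so 2E = 3F.
Each vertex has degree 4, so 4V = 2E and hence V = 3F/4.
Euler: V − E + F = 2 ⇒ (3F/4) − (3F/2) + F = 2.
Multiply by 8: (6 − 12 + 8)F = 16, i.e. 2F = 16.
So F = 8, E = 3·8/2 = 12, V = 3·8/4 = 6.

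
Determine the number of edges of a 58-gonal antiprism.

An antiprism on an n-gon has two n-gon caps and 2n triangles: V = 2·58 = 116, E = 4·58 = 232, F = 2·58 + 2 = 118.

232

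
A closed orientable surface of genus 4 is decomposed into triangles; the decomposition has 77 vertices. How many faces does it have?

166

χ = 2 − 2·4 = -6, and every face is a triangle so 3F = 2E.
V − E + F = -6 with E = 3F/2 gives 77 − (3/2 − 1)·F = -6, so F = 166 and E = 249.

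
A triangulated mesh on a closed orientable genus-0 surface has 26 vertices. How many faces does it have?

48

χ = 2 − 2·0 = 2, and every face is a triangle so 3F = 2E.
V − E + F = 2 with E = 3F/2 gives 26 − (3/2 − 1)·F = 2, so F = 48 and E = 72.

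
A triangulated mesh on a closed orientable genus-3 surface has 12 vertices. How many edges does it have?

48

χ = 2 − 2·3 = -4, and every face is a triangle so 3F = 2E.
V − E + F = -4 with E = 3F/2 gives 12 − (3/2 − 1)·F = -4, so F = 32 and E = 48.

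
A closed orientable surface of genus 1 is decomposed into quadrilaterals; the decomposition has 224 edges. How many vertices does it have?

χ = 2 − 2·1 = 0, and every face is a square so 4F = 2E.
F = 2E/4 = 112. Then V = 0 + E − F = 0 + 224 − 112 = 112.

112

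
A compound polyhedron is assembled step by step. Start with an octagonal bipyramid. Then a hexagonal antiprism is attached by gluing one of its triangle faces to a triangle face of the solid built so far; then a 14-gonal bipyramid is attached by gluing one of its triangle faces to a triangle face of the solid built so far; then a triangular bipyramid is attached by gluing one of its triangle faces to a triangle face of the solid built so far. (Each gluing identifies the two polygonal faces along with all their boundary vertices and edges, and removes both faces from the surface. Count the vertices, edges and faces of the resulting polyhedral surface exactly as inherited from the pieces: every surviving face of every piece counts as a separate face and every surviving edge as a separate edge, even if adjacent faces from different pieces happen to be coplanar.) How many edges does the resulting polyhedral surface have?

An octagonal bipyramid: V=10, E=24, F=16.
Attach a hexagonal antiprism (V=12, E=24, F=14) along a 3-gon: merge 3 vertices and 3 edges, delete both glued faces → V=19, E=45, F=28.
Attach a 14-gonal bipyramid (V=16, E=42, F=28) along a 3-gon: merge 3 vertices and 3 edges, delete both glued faces → V=32, E=84, F=54.
Attach a triangular bipyramid (V=5, E=9, F=6) along a 3-gon: merge 3 vertices and 3 edges, delete both glued faces → V=34, E=90, F=58.
Check: V − E + F = 34 − 90 + 58 = 2.

90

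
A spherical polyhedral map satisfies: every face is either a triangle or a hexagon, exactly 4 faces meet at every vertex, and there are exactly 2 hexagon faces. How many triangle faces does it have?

Let x be the number of triangles; then F = 2 + x.
Edge–face incidences: 2E = 6·2 + 3·x = 12 + 3x.
Every vertex has degree 4, so 4V = 2E.
Euler: V − E + F = 2 ⇒ (2E)/4 − E + (2 + x) = 2.
Multiply by 8: 2·(2E) − 4·(2E) + 8·(2 + x) = 16, i.e. 16 + 8x − 2·(12 + 3x) = 16.
Collecting terms: 2x − 8 = 16, so 2x = 24, so x = 12.
Then 2E = 12 + 3·12 = 48, so E = 24, V = 2E/4 = 12, F = 2 + 12 = 14.

12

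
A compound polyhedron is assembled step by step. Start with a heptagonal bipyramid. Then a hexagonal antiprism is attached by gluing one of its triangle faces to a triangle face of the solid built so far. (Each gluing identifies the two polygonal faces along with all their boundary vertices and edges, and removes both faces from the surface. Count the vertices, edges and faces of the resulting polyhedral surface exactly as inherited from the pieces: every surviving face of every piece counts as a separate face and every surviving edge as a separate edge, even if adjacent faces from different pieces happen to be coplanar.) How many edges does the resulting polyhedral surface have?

42

A heptagonal bipyramid: V=9, E=21, F=14.
Attach a hexagonal antiprism (V=12, E=24, F=14) along a 3-gon: merge 3 vertices and 3 edges, delete both glued faces → V=18, E=42, F=26.
Check: V − E + F = 18 − 42 + 26 = 2.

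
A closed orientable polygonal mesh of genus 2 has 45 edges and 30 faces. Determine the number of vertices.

13

For a closed orientable surface of genus 2, χ = 2 − 2·2 = -2.
V = -2 + E − F = -2 + 45 − 30 = 13.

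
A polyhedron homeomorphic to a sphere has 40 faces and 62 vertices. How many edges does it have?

100

Here V − E + F = 2.
E = V + F − (2) = 62 + 40 − (2) = 100.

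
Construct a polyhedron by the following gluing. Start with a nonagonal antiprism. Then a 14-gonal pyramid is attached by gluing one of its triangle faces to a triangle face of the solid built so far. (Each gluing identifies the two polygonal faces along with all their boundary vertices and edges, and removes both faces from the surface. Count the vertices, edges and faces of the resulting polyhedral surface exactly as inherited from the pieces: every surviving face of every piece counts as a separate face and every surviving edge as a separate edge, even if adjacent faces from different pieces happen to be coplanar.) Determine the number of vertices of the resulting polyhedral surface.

30

A nonagonal antiprism: V=18, E=36, F=20.
Attach a 14-gonal pyramid (V=15, E=28, F=15) along a 3-gon: merge 3 vertices and 3 edges, delete both glued faces → V=30, E=61, F=33.
Check: V − E + F = 30 − 61 + 33 = 2.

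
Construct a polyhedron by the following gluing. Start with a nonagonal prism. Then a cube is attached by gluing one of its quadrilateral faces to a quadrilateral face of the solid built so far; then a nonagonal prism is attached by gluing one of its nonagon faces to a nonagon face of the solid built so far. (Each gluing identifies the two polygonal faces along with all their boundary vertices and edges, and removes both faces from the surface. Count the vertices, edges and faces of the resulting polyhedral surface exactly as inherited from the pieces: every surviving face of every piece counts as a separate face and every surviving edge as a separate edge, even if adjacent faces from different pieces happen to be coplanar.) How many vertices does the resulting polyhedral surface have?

A nonagonal prism: V=18, E=27, F=11.
Attach a cube (V=8, E=12, F=6) along a 4-gon: merge 4 vertices and 4 edges, delete both glued faces → V=22, E=35, F=15.
Attach a nonagonal prism (V=18, E=27, F=11) along a 9-gon: merge 9 vertices and 9 edges, delete both glued faces → V=31, E=53, F=24.
Check: V − E + F = 31 − 53 + 24 = 2.

31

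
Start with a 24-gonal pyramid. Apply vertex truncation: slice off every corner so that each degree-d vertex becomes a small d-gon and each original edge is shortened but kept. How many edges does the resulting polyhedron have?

The base solid has V = 25, E = 48, F = 25.
Truncation replaces each original edge-end by a new vertex, so V′ = 2E = 96.
Each original edge survives, and each old vertex of degree d contributes d new edges; summing degrees gives Σd = 2E, so E′ = E + 2E = 3E = 144.
Each original face survives and each original vertex becomes one new face: F′ = F + V = 50.

144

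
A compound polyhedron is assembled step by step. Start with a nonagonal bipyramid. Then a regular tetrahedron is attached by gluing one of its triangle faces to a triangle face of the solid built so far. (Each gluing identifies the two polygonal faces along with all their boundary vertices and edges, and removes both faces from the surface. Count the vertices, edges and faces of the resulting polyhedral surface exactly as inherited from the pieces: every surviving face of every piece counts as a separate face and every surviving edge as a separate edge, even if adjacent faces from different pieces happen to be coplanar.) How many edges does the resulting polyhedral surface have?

30

A nonagonal bipyramid: V=11, E=27, F=18.
Attach a regular tetrahedron (V=4, E=6, F=4) along a 3-gon: merge 3 vertices and 3 edges, delete both glued faces → V=12, E=30, F=20.
Check: V − E + F = 12 − 30 + 20 = 2.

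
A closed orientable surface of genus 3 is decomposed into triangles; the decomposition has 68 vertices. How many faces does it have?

144

χ = 2 − 2·3 = -4, and every face is a triangle so 3F = 2E.
V − E + F = -4 with E = 3F/2 gives 68 − (3/2 − 1)·F = -4, so F = 144 and E = 216.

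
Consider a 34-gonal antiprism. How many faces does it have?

70

An antiprism on an n-gon has two n-gon caps and 2n triangles: V = 2·34 = 68, E = 4·34 = 136, F = 2·34 + 2 = 70.
Check: V − E + F = 68 − 136 + 70 = 2.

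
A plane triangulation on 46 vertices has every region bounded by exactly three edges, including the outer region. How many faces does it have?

88

In a plane triangulation 3F = 2E and V − E + F = 2, so F = 2V − 4 = 2·46 − 4 = 88.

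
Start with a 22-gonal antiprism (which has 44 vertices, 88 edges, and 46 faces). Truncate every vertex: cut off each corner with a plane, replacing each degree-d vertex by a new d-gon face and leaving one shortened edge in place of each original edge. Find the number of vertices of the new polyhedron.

176

Truncation replaces each original edge-end by a new vertex, so V′ = 2E = 176.
Each original edge survives, and each old vertex of degree d contributes d new edges; summing degrees gives Σd = 2E, so E′ = E + 2E = 3E = 264.
Each original face survives and each original vertex becomes one new face: F′ = F + V = 90.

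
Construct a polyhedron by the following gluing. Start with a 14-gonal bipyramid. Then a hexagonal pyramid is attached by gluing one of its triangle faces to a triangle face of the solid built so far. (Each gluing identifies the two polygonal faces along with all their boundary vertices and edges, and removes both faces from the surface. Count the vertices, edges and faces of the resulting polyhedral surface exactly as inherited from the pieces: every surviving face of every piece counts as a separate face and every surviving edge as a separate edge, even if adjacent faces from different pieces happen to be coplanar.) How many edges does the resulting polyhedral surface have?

51

A 14-gonal bipyramid: V=16, E=42, F=28.
Attach a hexagonal pyramid (V=7, E=12, F=7) along a 3-gon: merge 3 vertices and 3 edges, delete both glued faces → V=20, E=51, F=33.
Check: V − E + F = 20 − 51 + 33 = 2.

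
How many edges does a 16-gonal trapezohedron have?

64

The n-trapezohedron (dual of the n-antiprism) has V = 2·16 + 2 = 34, E = 4·16 = 64, F = 2·16 = 32.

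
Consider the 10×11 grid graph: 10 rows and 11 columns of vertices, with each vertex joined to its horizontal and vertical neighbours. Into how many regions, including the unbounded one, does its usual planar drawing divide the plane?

91

The grid has V = 10·11 = 110 vertices and E = 10·10 + 11·9 = 199 edges.
F = 2 − V + E = 2 − 110 + 199 = 91.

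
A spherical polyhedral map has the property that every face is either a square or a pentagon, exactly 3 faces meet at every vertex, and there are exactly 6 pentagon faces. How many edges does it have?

21

Let x be the number of squares; then F = 6 + x.
Edge–face incidences: 2E = 5·6 + 4·x = 30 + 4x.
Every vertex has degree 3, so 3V = 2E.
Euler: V − E + F = 2 ⇒ (2E)/3 − E + (6 + x) = 2.
Multiply by 6: 2·(2E) − 3·(2E) + 6·(6 + x) = 12, i.e. 36 + 6x − (30 + 4x) = 12.
Collecting terms: 2x + 6 = 12, so 2x = 6, so x = 3.
Then 2E = 30 + 4·3 = 42, so E = 21, V = 2E/3 = 14, F = 6 + 3 = 9.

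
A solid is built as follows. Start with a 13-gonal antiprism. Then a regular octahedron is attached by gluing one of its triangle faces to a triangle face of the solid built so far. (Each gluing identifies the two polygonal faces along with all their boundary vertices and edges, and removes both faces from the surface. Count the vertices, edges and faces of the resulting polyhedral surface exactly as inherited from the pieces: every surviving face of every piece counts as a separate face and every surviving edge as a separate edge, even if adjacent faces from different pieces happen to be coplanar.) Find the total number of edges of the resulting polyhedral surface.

61

A 13-gonal antiprism: V=26, E=52, F=28.
Attach a regular octahedron (V=6, E=12, F=8) along a 3-gon: merge 3 vertices and 3 edges, delete both glued faces → V=29, E=61, F=34.
Check: V − E + F = 29 − 61 + 34 = 2.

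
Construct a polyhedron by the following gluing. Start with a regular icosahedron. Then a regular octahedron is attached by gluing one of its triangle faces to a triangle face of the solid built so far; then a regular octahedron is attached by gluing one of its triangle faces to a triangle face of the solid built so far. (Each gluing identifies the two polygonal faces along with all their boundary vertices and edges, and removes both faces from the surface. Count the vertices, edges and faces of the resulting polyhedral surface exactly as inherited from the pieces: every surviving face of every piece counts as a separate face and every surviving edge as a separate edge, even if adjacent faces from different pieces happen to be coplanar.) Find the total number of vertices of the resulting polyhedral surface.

18

A regular icosahedron: V=12, E=30, F=20.
Attach a regular octahedron (V=6, E=12, F=8) along a 3-gon: merge 3 vertices and 3 edges, delete both glued faces → V=15, E=39, F=26.
Attach a regular octahedron (V=6, E=12, F=8) along a 3-gon: merge 3 vertices and 3 edges, delete both glued faces → V=18, E=48, F=32.
Check: V − E + F = 18 − 48 + 32 = 2.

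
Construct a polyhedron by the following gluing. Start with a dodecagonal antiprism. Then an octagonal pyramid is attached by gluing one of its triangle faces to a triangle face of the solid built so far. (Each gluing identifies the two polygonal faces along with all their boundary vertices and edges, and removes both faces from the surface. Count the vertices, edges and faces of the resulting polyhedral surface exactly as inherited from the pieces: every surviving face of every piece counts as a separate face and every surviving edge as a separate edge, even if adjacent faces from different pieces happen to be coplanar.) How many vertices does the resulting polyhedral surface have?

30

A dodecagonal antiprism: V=24, E=48, F=26.
Attach an octagonal pyramid (V=9, E=16, F=9) along a 3-gon: merge 3 vertices and 3 edges, delete both glued faces → V=30, E=61, F=33.
Check: V − E + F = 30 − 61 + 33 = 2.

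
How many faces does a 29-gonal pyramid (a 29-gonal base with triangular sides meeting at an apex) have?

A pyramid on an n-gon base has one n-gon and n triangles: V = 29 + 1 = 30, E = 2·29 = 58, F = 29 + 1 = 30.

30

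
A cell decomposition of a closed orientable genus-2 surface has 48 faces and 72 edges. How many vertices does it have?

For a closed orientable surface of genus 2, χ = 2 − 2·2 = -2.
V = -2 + E − F = -2 + 72 − 48 = 22.

22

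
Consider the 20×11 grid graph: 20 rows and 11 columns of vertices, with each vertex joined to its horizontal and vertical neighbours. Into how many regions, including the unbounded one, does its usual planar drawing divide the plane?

The grid has V = 20·11 = 220 vertices and E = 20·10 + 11·19 = 409 edges.
F = 2 − V + E = 2 − 220 + 409 = 191.

191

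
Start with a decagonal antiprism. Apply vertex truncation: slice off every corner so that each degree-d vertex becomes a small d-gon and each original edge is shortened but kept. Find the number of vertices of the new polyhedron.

The base solid has V = 20, E = 40, F = 22.
Truncation replaces each original edge-end by a new vertex, so V′ = 2E = 80.
Each original edge survives, and each old vertex of degree d contributes d new edges; summing degrees gives Σd = 2E, so E′ = E + 2E = 3E = 120.
Each original face survives and each original vertex becomes one new face: F′ = F + V = 42.

80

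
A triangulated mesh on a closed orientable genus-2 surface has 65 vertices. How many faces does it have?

χ = 2 − 2·2 = -2, and every face is a triangle so 3F = 2E.
V − E + F = -2 with E = 3F/2 gives 65 − (3/2 − 1)·F = -2, so F = 134 and E = 201.

134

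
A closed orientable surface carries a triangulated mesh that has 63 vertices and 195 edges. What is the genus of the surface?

Every face is a triangle and each edge borders two faces, so 3F = 2·195, giving F = 130.
χ = V − E + F = 63 − 195 + 130 = -2.
For a closed orientable surface χ = 2 − 2g, so g = (2 − (-2))/2 = 2.

2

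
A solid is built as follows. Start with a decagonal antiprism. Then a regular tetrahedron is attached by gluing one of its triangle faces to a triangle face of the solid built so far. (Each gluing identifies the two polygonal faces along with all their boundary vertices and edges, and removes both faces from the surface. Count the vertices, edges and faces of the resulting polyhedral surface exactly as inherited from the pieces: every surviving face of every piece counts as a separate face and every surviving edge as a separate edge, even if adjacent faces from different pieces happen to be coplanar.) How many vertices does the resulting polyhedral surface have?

21

A decagonal antiprism: V=20, E=40, F=22.
Attach a regular tetrahedron (V=4, E=6, F=4) along a 3-gon: merge 3 vertices and 3 edges, delete both glued faces → V=21, E=43, F=24.
Check: V − E + F = 21 − 43 + 24 = 2.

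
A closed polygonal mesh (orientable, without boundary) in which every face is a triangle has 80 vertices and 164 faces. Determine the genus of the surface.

2

Every face is a triangle, so 2E = 3·164 = 492, giving E = 246.
χ = V − E + F = 80 − 246 + 164 = -2.
For a closed orientable surface χ = 2 − 2g, so g = (2 − (-2))/2 = 2.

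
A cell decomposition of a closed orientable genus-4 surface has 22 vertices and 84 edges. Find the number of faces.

56

For a closed orientable surface of genus 4, χ = 2 − 2·4 = -6.
F = -6 − V + E = -6 − 22 + 84 = 56.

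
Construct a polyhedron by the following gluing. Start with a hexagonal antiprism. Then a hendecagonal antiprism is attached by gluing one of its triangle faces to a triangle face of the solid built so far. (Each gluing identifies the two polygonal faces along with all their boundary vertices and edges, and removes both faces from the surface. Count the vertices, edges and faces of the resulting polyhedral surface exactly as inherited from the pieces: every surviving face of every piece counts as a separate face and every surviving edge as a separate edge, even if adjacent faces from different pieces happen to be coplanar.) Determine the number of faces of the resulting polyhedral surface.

36

A hexagonal antiprism: V=12, E=24, F=14.
Attach a hendecagonal antiprism (V=22, E=44, F=24) along a 3-gon: merge 3 vertices and 3 edges, delete both glued faces → V=31, E=65, F=36.
Check: V − E + F = 31 − 65 + 36 = 2.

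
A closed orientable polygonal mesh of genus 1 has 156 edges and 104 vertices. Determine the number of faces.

52

For a closed orientable surface of genus 1, χ = 2 − 2·1 = 0.
F = 0 − V + E = 0 − 104 + 156 = 52.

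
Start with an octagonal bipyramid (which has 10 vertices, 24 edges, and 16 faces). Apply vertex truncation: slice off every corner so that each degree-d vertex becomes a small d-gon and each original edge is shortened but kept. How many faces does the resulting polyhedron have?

26

Truncation replaces each original edge-end by a new vertex, so V′ = 2E = 48.
Each original edge survives, and each old vertex of degree d contributes d new edges; summing degrees gives Σd = 2E, so E′ = E + 2E = 3E = 72.
Each original face survives and each original vertex becomes one new face: F′ = F + V = 26.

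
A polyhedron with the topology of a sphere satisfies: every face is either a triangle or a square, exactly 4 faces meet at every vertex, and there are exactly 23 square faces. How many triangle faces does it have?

8

Let x be the number of triangles; then F = 23 + x.
Edge–face incidences: 2E = 4·23 + 3·x = 92 + 3x.
Every vertex has degree 4, so 4V = 2E.
Euler: V − E + F = 2 ⇒ (2E)/4 − E + (23 + x) = 2.
Multiply by 8: 2·(2E) − 4·(2E) + 8·(23 + x) = 16, i.e. 184 + 8x − 2·(92 + 3x) = 16.
Collecting terms: 2x = 16, so x = 8.
Then 2E = 92 + 3·8 = 116, so E = 58, V = 2E/4 = 29, F = 23 + 8 = 31.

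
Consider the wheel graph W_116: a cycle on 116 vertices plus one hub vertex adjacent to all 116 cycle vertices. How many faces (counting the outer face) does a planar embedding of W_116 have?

117

W_116 has V = 116 + 1 = 117 vertices and E = 2·116 = 232 edges.
By Euler's formula F = 2 − V + E = 2 − 117 + 232 = 117.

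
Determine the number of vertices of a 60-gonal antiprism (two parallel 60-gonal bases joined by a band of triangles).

120

An antiprism on an n-gon has two n-gon caps and 2n triangles: V = 2·60 = 120, E = 4·60 = 240, F = 2·60 + 2 = 122.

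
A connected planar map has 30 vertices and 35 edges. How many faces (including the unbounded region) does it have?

7

Euler's formula for a connected plane graph: V − E + F = 2, so F = 2 − 30 + 35 = 7.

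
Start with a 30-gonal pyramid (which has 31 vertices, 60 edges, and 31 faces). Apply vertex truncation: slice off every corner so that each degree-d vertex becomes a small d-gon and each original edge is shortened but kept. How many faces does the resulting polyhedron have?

62

Truncation replaces each original edge-end by a new vertex, so V′ = 2E = 120.
Each original edge survives, and each old vertex of degree d contributes d new edges; summing degrees gives Σd = 2E, so E′ = E + 2E = 3E = 180.
Each original face survives and each original vertex becomes one new face: F′ = F + V = 62.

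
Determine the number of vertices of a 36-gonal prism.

72

A prism on an n-gon has two n-gon bases and n rectangular sides: V = 2·36 = 72, E = 3·36 = 108, F = 36 + 2 = 38.
Check: V − E + F = 72 − 108 + 38 = 2.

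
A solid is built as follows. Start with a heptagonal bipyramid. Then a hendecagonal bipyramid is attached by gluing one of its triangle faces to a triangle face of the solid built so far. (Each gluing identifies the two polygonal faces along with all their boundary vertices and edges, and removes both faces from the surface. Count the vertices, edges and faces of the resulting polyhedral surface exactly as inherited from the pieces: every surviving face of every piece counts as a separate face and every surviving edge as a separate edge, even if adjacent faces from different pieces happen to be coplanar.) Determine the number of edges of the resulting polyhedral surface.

51

A heptagonal bipyramid: V=9, E=21, F=14.
Attach a hendecagonal bipyramid (V=13, E=33, F=22) along a 3-gon: merge 3 vertices and 3 edges, delete both glued faces → V=19, E=51, F=34.
Check: V − E + F = 19 − 51 + 34 = 2.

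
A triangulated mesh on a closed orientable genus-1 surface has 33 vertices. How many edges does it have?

99

χ = 2 − 2·1 = 0, and every face is a triangle so 3F = 2E.
V − E + F = 0 with E = 3F/2 gives 33 − (3/2 − 1)·F = 0, so F = 66 and E = 99.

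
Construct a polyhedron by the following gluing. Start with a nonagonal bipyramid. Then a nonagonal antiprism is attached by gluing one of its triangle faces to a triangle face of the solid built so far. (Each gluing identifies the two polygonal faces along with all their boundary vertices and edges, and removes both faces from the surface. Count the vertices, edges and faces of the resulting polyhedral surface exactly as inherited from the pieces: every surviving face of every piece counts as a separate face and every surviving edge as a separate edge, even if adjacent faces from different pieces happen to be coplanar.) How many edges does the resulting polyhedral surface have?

60

A nonagonal bipyramid: V=11, E=27, F=18.
Attach a nonagonal antiprism (V=18, E=36, F=20) along a 3-gon: merge 3 vertices and 3 edges, delete both glued faces → V=26, E=60, F=36.
Check: V − E + F = 26 − 60 + 36 = 2.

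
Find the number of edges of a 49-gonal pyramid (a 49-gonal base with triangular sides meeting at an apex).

A pyramid on an n-gon base has one n-gon and n triangles: V = 49 + 1 = 50, E = 2·49 = 98, F = 49 + 1 = 50.

98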